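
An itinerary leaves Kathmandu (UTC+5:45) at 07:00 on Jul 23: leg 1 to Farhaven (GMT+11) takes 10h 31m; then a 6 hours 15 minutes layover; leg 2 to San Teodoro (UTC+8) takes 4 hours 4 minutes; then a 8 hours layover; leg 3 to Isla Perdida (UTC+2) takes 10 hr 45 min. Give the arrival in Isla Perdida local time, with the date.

Convert departure to UTC: 07:00 − 5:45 = 01:15 UTC on Jul 23.
Add 10 hours 31 minutes leg 1 → 11:46 UTC.
Add 6 hours and 15 minutes layover in Farhaven → 18:01 UTC.
Add 4 hours 4 minutes leg 2 → 22:05 UTC.
Add 8 hours layover in San Teodoro → 06:05 UTC (Jul 24).
Add 10 hours 45 minutes leg 3 → 16:50 UTC.
Isla Perdida is UTC+2:00, so local arrival = 16:50 + 2:00 = 18:50 on Jul 24.

18:50 on Jul 24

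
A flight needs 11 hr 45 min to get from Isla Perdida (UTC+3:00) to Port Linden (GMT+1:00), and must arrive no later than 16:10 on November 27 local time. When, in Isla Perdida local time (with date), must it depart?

Target arrival in UTC: 16:10 − 1:00 = 15:10 on Nov 27.
Subtract 11 hours and 45 minutes → departure 03:25 UTC on Nov 27.
Isla Perdida is UTC+3:00: 03:25 + 3:00 = 06:25 on Nov 27.

06:25 on November 27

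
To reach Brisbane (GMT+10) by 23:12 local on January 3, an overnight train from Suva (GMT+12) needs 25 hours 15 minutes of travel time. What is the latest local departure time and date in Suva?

23:57 on January 2

Target arrival in UTC: 23:12 − 10:00 = 13:12 on Jan 3.
Subtract 25 hours and 15 minutes → departure 11:57 UTC on Jan 2.
Suva is UTC+12:00: 11:57 + 12:00 = 23:57 on Jan 2.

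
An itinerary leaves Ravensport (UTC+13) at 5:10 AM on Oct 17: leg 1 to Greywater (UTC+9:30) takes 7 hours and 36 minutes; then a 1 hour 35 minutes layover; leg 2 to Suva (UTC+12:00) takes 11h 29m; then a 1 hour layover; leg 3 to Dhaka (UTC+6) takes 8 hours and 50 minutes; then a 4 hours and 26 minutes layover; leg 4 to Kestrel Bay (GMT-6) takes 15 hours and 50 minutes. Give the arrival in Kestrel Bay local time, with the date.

Convert departure to UTC: 5:10 AM − 13:00 = 4:10 PM UTC on Oct 16.
Add 7 hours and 36 minutes leg 1 → 11:46 PM UTC.
Add 1 hour 35 minutes layover in Greywater → 1:21 AM UTC (Oct 17).
Add 11 hours and 29 minutes leg 2 → 12:50 PM UTC.
Add 1 hour layover in Suva → 1:50 PM UTC.
Add 8 hours and 50 minutes leg 3 → 10:40 PM UTC.
Add 4 hours and 26 minutes layover in Dhaka → 3:06 AM UTC (Oct 18).
Add 15 hours and 50 minutes leg 4 → 6:56 PM UTC.
Kestrel Bay is UTC−6:00, so local arrival = 6:56 PM − 6:00 = 12:56 PM on Oct 18.

12:56 PM on Oct 18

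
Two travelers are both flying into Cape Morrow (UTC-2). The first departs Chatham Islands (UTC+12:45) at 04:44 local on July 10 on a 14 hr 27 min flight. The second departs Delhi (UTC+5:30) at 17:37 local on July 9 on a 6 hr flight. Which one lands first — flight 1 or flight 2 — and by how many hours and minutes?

the second, by 12 hours 19 minutes

Flight 1 in UTC: 04:44 − 12:45 = 15:59 on Jul 9.
+14 hours and 27 minutes → arrive 06:26 UTC on Jul 10.
Flight 2 in UTC: 17:37 − 5:30 = 12:07 on Jul 9.
+6 hours → arrive 18:07 UTC on Jul 9.
Flight 2 lands earlier by 12 hours 19 minutes.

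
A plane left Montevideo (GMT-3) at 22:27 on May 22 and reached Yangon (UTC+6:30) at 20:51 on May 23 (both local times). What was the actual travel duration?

Departure in UTC: 22:27 + 3:00 = 01:27 on May 23.
Arrival in UTC: 20:51 − 6:30 = 14:21 on May 23.
Elapsed = 14:21 − 01:27 = 12 hours 54 minutes.

12 hours 54 minutes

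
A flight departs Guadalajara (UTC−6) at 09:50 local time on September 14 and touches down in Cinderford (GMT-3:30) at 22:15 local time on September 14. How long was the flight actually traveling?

9 hours 55 minutes

Departure in UTC: 09:50 + 6:00 = 15:50 on Sep 14.
Arrival in UTC: 22:15 + 3:30 = 01:45 on Sep 15.
Elapsed = 01:45 − 15:50 (+1 day) = 9 hours 55 minutes.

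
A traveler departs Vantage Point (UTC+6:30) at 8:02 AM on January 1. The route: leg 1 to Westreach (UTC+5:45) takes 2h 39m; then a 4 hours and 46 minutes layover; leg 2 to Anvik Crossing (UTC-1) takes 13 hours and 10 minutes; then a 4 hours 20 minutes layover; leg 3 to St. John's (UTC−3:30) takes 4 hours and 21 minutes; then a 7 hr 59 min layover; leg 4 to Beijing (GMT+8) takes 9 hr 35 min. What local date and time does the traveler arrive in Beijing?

Convert departure to UTC: 8:02 AM − 6:30 = 1:32 AM UTC on Jan 1.
Add 2 hours and 39 minutes leg 1 → 4:11 AM UTC.
Add 4 hours 46 minutes layover in Westreach → 8:57 AM UTC.
Add 13 hours 10 minutes leg 2 → 10:07 PM UTC.
Add 4 hours 20 minutes layover in Anvik Crossing → 2:27 AM UTC (Jan 2).
Add 4 hours and 21 minutes leg 3 → 6:48 AM UTC.
Add 7 hours 59 minutes layover in St. John's → 2:47 PM UTC.
Add 9 hours and 35 minutes leg 4 → 12:22 AM UTC (Jan 3).
Beijing is UTC+8:00, so local arrival = 12:22 AM + 8:00 = 8:22 AM on Jan 3.

8:22 AM on January 3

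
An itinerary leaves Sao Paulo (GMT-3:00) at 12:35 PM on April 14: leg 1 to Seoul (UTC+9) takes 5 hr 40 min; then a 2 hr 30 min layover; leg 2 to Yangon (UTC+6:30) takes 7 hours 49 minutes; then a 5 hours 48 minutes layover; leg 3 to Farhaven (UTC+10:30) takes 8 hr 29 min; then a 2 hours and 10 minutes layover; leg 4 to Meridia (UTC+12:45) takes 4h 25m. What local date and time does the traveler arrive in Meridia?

Convert departure to UTC: 12:35 PM + 3:00 = 3:35 PM UTC on Apr 14.
Add 5 hours and 40 minutes leg 1 → 9:15 PM UTC.
Add 2 hours 30 minutes layover in Seoul → 11:45 PM UTC.
Add 7 hours 49 minutes leg 2 → 7:34 AM UTC (Apr 15).
Add 5 hours 48 minutes layover in Yangon → 1:22 PM UTC.
Add 8 hours and 29 minutes leg 3 → 9:51 PM UTC.
Add 2 hours 10 minutes layover in Farhaven → 12:01 AM UTC (Apr 16).
Add 4 hours and 25 minutes leg 4 → 4:26 AM UTC.
Meridia is UTC+12:45, so local arrival = 4:26 AM + 12:45 = 5:11 PM on Apr 16.

5:11 PM on April 16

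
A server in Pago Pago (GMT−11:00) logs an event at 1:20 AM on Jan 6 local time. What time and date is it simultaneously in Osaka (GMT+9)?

In UTC: 1:20 AM + 11:00 = 12:20 PM on Jan 6.
Osaka is UTC+9:00: 12:20 PM + 9:00 = 9:20 PM on Jan 6.

9:20 PM on January 6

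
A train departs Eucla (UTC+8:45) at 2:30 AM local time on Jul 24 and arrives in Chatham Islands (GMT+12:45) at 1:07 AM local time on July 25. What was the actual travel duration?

Chatham Islands is 4:00 ahead of Eucla.
Clock-face elapsed time (ignoring zones) is 22 hours 37 minutes.
Actual elapsed = 22 hours 37 minutes − 4:00 = 18 hours 37 minutes.

18 hours 37 minutes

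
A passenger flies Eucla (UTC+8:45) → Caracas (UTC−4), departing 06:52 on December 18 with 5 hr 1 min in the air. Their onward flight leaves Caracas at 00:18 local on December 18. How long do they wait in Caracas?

1 hour 10 minutes

Convert departure to UTC: 06:52 − 8:45 = 22:07 UTC on Dec 17.
Add 5 hours 1 minute flight time → 03:08 UTC (Dec 18).
Caracas is UTC−4:00, so local arrival = 03:08 − 4:00 = 23:08 on Dec 17.
Layover = 00:18 − 23:08 (+1 day) = 1 hour 10 minutes.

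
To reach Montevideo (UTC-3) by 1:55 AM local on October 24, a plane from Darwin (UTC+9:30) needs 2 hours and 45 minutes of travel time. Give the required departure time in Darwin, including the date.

11:40 AM on Oct 24

Target arrival in UTC: 1:55 AM + 3:00 = 4:55 AM on Oct 24.
Subtract 2 hours 45 minutes → departure 2:10 AM UTC on Oct 24.
Darwin is UTC+9:30: 2:10 AM + 9:30 = 11:40 AM on Oct 24.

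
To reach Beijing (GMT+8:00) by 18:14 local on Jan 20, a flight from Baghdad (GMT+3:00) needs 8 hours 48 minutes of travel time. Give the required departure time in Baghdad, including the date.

Target arrival in UTC: 18:14 − 8:00 = 10:14 on Jan 20.
Subtract 8 hours and 48 minutes → departure 01:26 UTC on Jan 20.
Baghdad is UTC+3:00: 01:26 + 3:00 = 04:26 on Jan 20.

04:26 on January 20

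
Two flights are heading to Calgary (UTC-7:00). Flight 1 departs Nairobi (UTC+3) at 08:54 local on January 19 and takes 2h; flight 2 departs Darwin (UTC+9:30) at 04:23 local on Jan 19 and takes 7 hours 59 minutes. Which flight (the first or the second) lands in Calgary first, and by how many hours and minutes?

Flight 1 in UTC: 08:54 − 3:00 = 05:54 on Jan 19.
+2 hours → arrive 07:54 UTC on Jan 19.
Flight 2 in UTC: 04:23 − 9:30 = 18:53 on Jan 18.
+7 hours 59 minutes → arrive 02:52 UTC on Jan 19.
Flight 2 lands earlier by 5 hours 2 minutes.

the second, by 5 hours 2 minutes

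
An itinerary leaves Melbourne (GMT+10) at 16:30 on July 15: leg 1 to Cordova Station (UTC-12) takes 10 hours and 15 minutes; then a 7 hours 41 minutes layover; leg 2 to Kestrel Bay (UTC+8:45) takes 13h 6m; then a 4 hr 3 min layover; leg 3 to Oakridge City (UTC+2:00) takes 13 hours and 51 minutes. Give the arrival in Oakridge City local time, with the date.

Convert departure to UTC: 16:30 − 10:00 = 06:30 UTC on Jul 15.
Add 10 hours 15 minutes leg 1 → 16:45 UTC.
Add 7 hours 41 minutes layover in Cordova Station → 00:26 UTC (Jul 16).
Add 13 hours and 6 minutes leg 2 → 13:32 UTC.
Add 4 hours 3 minutes layover in Kestrel Bay → 17:35 UTC.
Add 13 hours 51 minutes leg 3 → 07:26 UTC (Jul 17).
Oakridge City is UTC+2:00, so local arrival = 07:26 + 2:00 = 09:26 on Jul 17.

09:26 on July 17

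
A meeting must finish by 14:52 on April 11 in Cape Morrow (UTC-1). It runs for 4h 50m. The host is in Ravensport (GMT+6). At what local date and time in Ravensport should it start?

17:02 on April 11

Target end time in UTC: 14:52 + 1:00 = 15:52 on Apr 11.
Subtract 4 hours and 50 minutes → start 11:02 UTC on Apr 11.
Ravensport is UTC+6:00: 11:02 + 6:00 = 17:02 on Apr 11.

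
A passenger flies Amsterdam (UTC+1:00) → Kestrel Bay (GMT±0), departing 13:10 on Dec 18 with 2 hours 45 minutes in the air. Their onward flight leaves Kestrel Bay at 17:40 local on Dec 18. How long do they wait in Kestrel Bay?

2 hours 45 minutes

Convert departure to UTC: 13:10 − 1:00 = 12:10 UTC on Dec 18.
Add 2 hours and 45 minutes flight time → 14:55 UTC.
Kestrel Bay is UTC+0, so local arrival is the same: 14:55 on Dec 18.
Layover = 17:40 − 14:55 = 2 hours 45 minutes.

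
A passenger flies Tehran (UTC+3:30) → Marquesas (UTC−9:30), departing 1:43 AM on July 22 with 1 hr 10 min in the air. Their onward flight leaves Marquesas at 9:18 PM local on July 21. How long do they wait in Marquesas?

7 hours 25 minutes

Convert departure to UTC: 1:43 AM − 3:30 = 10:13 PM UTC on Jul 21.
Add 1 hour 10 minutes flight time → 11:23 PM UTC.
Marquesas is UTC−9:30, so local arrival = 11:23 PM − 9:30 = 1:53 PM on Jul 21.
Layover = 9:18 PM − 1:53 PM = 7 hours 25 minutes.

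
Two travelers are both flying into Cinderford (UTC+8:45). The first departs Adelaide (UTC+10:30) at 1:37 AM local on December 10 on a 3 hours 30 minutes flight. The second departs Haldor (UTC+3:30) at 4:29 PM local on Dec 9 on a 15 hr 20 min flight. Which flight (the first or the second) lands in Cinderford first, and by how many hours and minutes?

the first, by 9 hours 42 minutes

Flight 1 in UTC: 1:37 AM − 10:30 = 3:07 PM on Dec 9.
+3 hours 30 minutes → arrive 6:37 PM UTC on Dec 9.
Flight 2 in UTC: 4:29 PM − 3:30 = 12:59 PM on Dec 9.
+15 hours 20 minutes → arrive 4:19 AM UTC on Dec 10.
Flight 1 lands earlier by 9 hours 42 minutes.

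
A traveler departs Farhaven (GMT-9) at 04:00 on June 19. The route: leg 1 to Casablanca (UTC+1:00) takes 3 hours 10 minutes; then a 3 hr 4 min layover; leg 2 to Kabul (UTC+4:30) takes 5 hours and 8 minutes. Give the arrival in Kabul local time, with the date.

04:52 on June 20

Convert departure to UTC: 04:00 + 9:00 = 13:00 UTC on Jun 19.
Add 3 hours and 10 minutes leg 1 → 16:10 UTC.
Add 3 hours 4 minutes layover in Casablanca → 19:14 UTC.
Add 5 hours 8 minutes leg 2 → 00:22 UTC (Jun 20).
Kabul is UTC+4:30, so local arrival = 00:22 + 4:30 = 04:52 on Jun 20.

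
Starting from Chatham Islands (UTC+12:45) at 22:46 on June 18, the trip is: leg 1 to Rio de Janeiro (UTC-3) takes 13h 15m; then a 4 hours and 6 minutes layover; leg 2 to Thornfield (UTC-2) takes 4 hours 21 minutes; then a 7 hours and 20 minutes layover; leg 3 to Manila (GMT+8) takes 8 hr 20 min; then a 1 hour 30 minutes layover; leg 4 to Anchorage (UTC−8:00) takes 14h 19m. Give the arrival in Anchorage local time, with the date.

07:12 on Jun 20

Convert departure to UTC: 22:46 − 12:45 = 10:01 UTC on Jun 18.
Add 13 hours 15 minutes leg 1 → 23:16 UTC.
Add 4 hours 6 minutes layover in Rio de Janeiro → 03:22 UTC (Jun 19).
Add 4 hours 21 minutes leg 2 → 07:43 UTC.
Add 7 hours and 20 minutes layover in Thornfield → 15:03 UTC.
Add 8 hours and 20 minutes leg 3 → 23:23 UTC.
Add 1 hour 30 minutes layover in Manila → 00:53 UTC (Jun 20).
Add 14 hours and 19 minutes leg 4 → 15:12 UTC.
Anchorage is UTC−8:00, so local arrival = 15:12 − 8:00 = 07:12 on Jun 20.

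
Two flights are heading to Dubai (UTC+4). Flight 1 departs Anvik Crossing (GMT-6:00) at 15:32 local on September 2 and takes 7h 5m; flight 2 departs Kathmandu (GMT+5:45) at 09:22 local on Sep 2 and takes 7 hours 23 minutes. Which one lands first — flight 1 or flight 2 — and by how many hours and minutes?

the second, by 17 hours 37 minutes

Flight 1 in UTC: 15:32 + 6:00 = 21:32 on Sep 2.
+7 hours 5 minutes → arrive 04:37 UTC on Sep 3.
Flight 2 in UTC: 09:22 − 5:45 = 03:37 on Sep 2.
+7 hours 23 minutes → arrive 11:00 UTC on Sep 2.
Flight 2 lands earlier by 17 hours 37 minutes.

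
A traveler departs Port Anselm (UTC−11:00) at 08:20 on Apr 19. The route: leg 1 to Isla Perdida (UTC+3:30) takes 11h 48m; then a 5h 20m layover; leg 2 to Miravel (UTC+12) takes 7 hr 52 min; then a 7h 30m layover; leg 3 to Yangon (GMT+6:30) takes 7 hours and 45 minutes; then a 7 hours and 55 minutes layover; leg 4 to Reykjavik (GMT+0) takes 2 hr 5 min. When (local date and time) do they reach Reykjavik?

21:35 on April 21

Convert departure to UTC: 08:20 + 11:00 = 19:20 UTC on Apr 19.
Add 11 hours 48 minutes leg 1 → 07:08 UTC (Apr 20).
Add 5 hours 20 minutes layover in Isla Perdida → 12:28 UTC.
Add 7 hours and 52 minutes leg 2 → 20:20 UTC.
Add 7 hours 30 minutes layover in Miravel → 03:50 UTC (Apr 21).
Add 7 hours 45 minutes leg 3 → 11:35 UTC.
Add 7 hours and 55 minutes layover in Yangon → 19:30 UTC.
Add 2 hours 5 minutes leg 4 → 21:35 UTC.
Reykjavik is UTC+0, so local arrival is the same: 21:35 on Apr 21.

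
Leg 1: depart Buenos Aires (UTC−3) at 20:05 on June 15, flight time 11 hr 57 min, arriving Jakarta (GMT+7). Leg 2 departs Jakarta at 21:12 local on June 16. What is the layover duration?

3 hours 10 minutes

Convert departure to UTC: 20:05 + 3:00 = 23:05 UTC on Jun 15.
Add 11 hours and 57 minutes flight time → 11:02 UTC (Jun 16).
Jakarta is UTC+7:00, so local arrival = 11:02 + 7:00 = 18:02 on Jun 16.
Layover = 21:12 − 18:02 = 3 hours 10 minutes.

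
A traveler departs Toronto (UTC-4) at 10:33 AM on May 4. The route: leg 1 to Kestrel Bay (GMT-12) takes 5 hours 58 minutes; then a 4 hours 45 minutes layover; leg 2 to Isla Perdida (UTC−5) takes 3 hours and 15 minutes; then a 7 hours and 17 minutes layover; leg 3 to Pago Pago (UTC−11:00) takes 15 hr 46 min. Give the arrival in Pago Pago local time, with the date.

Convert departure to UTC: 10:33 AM + 4:00 = 2:33 PM UTC on May 4.
Add 5 hours 58 minutes leg 1 → 8:31 PM UTC.
Add 4 hours 45 minutes layover in Kestrel Bay → 1:16 AM UTC (May 5).
Add 3 hours 15 minutes leg 2 → 4:31 AM UTC.
Add 7 hours and 17 minutes layover in Isla Perdida → 11:48 AM UTC.
Add 15 hours 46 minutes leg 3 → 3:34 AM UTC (May 6).
Pago Pago is UTC−11:00, so local arrival = 3:34 AM − 11:00 = 4:34 PM on May 5.

4:34 PM on May 5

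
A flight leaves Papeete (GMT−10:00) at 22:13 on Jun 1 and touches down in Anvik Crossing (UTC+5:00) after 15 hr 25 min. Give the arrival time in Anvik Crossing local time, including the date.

04:38 on June 3

Convert departure to UTC: 22:13 + 10:00 = 08:13 UTC on Jun 2.
Add 15 hours 25 minutes travel time → 23:38 UTC.
Anvik Crossing is UTC+5:00, so local arrival = 23:38 + 5:00 = 04:38 on Jun 3.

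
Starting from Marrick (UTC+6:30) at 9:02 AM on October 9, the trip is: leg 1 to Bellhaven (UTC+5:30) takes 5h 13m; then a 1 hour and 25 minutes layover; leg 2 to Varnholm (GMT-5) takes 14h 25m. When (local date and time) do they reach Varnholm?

6:35 PM on October 9

Convert departure to UTC: 9:02 AM − 6:30 = 2:32 AM UTC on Oct 9.
Add 5 hours and 13 minutes leg 1 → 7:45 AM UTC.
Add 1 hour and 25 minutes layover in Bellhaven → 9:10 AM UTC.
Add 14 hours 25 minutes leg 2 → 11:35 PM UTC.
Varnholm is UTC−5:00, so local arrival = 11:35 PM − 5:00 = 6:35 PM on Oct 9.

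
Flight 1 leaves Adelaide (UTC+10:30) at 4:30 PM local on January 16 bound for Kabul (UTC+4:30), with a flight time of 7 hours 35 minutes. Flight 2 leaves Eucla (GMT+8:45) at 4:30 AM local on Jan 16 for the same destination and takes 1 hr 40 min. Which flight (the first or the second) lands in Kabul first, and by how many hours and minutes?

the second, by 16 hours 10 minutes

Flight 1 in UTC: 4:30 PM − 10:30 = 6:00 AM on Jan 16.
+7 hours 35 minutes → arrive 1:35 PM UTC on Jan 16.
Flight 2 in UTC: 4:30 AM − 8:45 = 7:45 PM on Jan 15.
+1 hour 40 minutes → arrive 9:25 PM UTC on Jan 15.
Flight 2 lands earlier by 16 hours 10 minutes.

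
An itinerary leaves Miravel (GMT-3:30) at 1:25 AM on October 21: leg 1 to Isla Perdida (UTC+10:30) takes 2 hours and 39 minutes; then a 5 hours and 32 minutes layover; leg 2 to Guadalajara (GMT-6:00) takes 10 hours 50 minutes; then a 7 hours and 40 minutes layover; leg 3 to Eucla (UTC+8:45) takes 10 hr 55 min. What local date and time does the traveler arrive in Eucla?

3:16 AM on October 23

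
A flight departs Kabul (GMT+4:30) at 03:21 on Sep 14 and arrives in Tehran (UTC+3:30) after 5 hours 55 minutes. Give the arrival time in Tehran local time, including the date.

Convert departure to UTC: 03:21 − 4:30 = 22:51 UTC on Sep 13.
Add 5 hours 55 minutes travel time → 04:46 UTC (Sep 14).
Tehran is UTC+3:30, so local arrival = 04:46 + 3:30 = 08:16 on Sep 14.

08:16 on September 14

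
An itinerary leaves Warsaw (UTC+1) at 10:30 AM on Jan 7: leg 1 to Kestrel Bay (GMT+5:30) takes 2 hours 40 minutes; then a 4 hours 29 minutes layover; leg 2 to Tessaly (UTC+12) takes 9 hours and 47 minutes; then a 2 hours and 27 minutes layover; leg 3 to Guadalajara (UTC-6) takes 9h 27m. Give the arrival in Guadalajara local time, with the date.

8:20 AM on Jan 8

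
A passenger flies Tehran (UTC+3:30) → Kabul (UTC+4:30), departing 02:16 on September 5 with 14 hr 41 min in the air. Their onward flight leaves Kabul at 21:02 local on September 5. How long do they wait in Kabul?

Convert departure to UTC: 02:16 − 3:30 = 22:46 UTC on Sep 4.
Add 14 hours and 41 minutes flight time → 13:27 UTC (Sep 5).
Kabul is UTC+4:30, so local arrival = 13:27 + 4:30 = 17:57 on Sep 5.
Layover = 21:02 − 17:57 = 3 hours 5 minutes.

3 hours 5 minutes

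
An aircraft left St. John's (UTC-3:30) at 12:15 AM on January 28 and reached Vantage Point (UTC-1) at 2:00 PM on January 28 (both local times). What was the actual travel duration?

11 hours 15 minutes

Departure in UTC: 12:15 AM + 3:30 = 3:45 AM on Jan 28.
Arrival in UTC: 2:00 PM + 1:00 = 3:00 PM on Jan 28.
Elapsed = 3:00 PM − 3:45 AM = 11 hours 15 minutes.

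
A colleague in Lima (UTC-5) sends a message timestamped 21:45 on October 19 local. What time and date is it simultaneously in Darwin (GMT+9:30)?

12:15 on October 20

Darwin is 14:30 ahead of Lima.
Shift by the zone difference: 21:45 + 14:30 = 12:15 on Oct 20 in Darwin.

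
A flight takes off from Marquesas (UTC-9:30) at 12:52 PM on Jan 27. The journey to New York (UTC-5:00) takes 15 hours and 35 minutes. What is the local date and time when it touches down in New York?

Convert departure to UTC: 12:52 PM + 9:30 = 10:22 PM UTC on Jan 27.
Add 15 hours and 35 minutes travel time → 1:57 PM UTC (Jan 28).
New York is UTC−5:00, so local arrival = 1:57 PM − 5:00 = 8:57 AM on Jan 28.

8:57 AM on January 28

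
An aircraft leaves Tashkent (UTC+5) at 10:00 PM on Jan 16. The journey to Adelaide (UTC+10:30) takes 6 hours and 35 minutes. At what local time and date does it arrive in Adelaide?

10:05 AM on January 17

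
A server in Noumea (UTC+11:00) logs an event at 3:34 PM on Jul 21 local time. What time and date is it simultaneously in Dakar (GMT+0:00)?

4:34 AM on July 21

In UTC: 3:34 PM − 11:00 = 4:34 AM on Jul 21.
Dakar is UTC+0, so it is 4:34 AM on Jul 21.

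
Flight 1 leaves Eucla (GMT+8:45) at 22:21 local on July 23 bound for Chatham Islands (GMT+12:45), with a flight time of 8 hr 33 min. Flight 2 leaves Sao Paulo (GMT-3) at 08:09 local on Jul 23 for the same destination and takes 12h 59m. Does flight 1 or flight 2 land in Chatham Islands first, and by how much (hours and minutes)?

Flight 1 in UTC: 22:21 − 8:45 = 13:36 on Jul 23.
+8 hours and 33 minutes → arrive 22:09 UTC on Jul 23.
Flight 2 in UTC: 08:09 + 3:00 = 11:09 on Jul 23.
+12 hours 59 minutes → arrive 00:08 UTC on Jul 24.
Flight 1 lands earlier by 1 hour 59 minutes.

the first, by 1 hour 59 minutes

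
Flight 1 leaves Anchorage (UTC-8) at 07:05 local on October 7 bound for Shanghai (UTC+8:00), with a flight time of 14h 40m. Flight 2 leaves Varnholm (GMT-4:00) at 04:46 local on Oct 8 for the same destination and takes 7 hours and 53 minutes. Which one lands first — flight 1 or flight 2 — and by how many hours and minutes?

the first, by 10 hours 54 minutes

Flight 1 in UTC: 07:05 + 8:00 = 15:05 on Oct 7.
+14 hours and 40 minutes → arrive 05:45 UTC on Oct 8.
Flight 2 in UTC: 04:46 + 4:00 = 08:46 on Oct 8.
+7 hours and 53 minutes → arrive 16:39 UTC on Oct 8.
Flight 1 lands earlier by 10 hours 54 minutes.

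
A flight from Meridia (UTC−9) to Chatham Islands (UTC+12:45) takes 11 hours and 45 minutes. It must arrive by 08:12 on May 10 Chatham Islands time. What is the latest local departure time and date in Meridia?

Target arrival in UTC: 08:12 − 12:45 = 19:27 on May 9.
Subtract 11 hours 45 minutes → departure 07:42 UTC on May 9.
Meridia is UTC−9:00: 07:42 − 9:00 = 22:42 on May 8.

22:42 on May 8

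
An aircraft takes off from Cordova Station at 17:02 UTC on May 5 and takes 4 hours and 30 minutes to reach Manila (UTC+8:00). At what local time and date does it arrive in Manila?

05:32 on May 6

Departure is given in UTC: 17:02 on May 5.
Add 4 hours 30 minutes → 21:32 UTC.
Manila is UTC+8:00: 21:32 + 8:00 = 05:32 on May 6.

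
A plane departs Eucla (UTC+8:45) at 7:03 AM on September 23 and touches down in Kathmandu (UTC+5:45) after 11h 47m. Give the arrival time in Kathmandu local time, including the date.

3:50 PM on Sep 23

Kathmandu is 3:00 behind Eucla.
After 11 hours 47 minutes it is 6:50 PM in Eucla.
Shift by the zone difference: 6:50 PM − 3:00 = 3:50 PM on Sep 23 in Kathmandu.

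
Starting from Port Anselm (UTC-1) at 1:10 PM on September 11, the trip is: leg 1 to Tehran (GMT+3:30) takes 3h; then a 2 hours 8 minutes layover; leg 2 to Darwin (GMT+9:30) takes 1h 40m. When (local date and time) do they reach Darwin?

6:28 AM on September 12

Convert departure to UTC: 1:10 PM + 1:00 = 2:10 PM UTC on Sep 11.
Add 3 hours leg 1 → 5:10 PM UTC.
Add 2 hours and 8 minutes layover in Tehran → 7:18 PM UTC.
Add 1 hour and 40 minutes leg 2 → 8:58 PM UTC.
Darwin is UTC+9:30, so local arrival = 8:58 PM + 9:30 = 6:28 AM on Sep 12.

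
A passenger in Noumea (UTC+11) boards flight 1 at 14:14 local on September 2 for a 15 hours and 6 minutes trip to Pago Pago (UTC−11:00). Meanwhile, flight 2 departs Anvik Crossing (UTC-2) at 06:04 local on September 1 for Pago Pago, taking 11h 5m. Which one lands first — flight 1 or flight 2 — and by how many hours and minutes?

the second, by 23 hours 11 minutes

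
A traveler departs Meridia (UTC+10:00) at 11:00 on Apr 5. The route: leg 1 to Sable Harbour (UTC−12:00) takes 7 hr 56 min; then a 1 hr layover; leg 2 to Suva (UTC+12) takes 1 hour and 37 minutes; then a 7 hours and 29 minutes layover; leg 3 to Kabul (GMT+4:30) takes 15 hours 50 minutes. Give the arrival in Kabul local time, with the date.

15:22 on April 6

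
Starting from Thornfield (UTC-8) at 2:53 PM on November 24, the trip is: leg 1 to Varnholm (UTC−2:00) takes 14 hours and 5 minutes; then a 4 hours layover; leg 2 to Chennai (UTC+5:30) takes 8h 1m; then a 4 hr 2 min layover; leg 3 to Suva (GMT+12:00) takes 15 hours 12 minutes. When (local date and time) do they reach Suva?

8:13 AM on Nov 27

Convert departure to UTC: 2:53 PM + 8:00 = 10:53 PM UTC on Nov 24.
Add 14 hours and 5 minutes leg 1 → 12:58 PM UTC (Nov 25).
Add 4 hours layover in Varnholm → 4:58 PM UTC.
Add 8 hours and 1 minute leg 2 → 12:59 AM UTC (Nov 26).
Add 4 hours 2 minutes layover in Chennai → 5:01 AM UTC.
Add 15 hours and 12 minutes leg 3 → 8:13 PM UTC.
Suva is UTC+12:00, so local arrival = 8:13 PM + 12:00 = 8:13 AM on Nov 27.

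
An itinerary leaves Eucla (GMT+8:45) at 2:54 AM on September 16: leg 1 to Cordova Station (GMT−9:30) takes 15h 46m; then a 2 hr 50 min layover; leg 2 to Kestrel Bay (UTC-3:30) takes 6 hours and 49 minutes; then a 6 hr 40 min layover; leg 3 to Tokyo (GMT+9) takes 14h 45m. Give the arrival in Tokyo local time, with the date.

Convert departure to UTC: 2:54 AM − 8:45 = 6:09 PM UTC on Sep 15.
Add 15 hours 46 minutes leg 1 → 9:55 AM UTC (Sep 16).
Add 2 hours 50 minutes layover in Cordova Station → 12:45 PM UTC.
Add 6 hours 49 minutes leg 2 → 7:34 PM UTC.
Add 6 hours 40 minutes layover in Kestrel Bay → 2:14 AM UTC (Sep 17).
Add 14 hours 45 minutes leg 3 → 4:59 PM UTC.
Tokyo is UTC+9:00, so local arrival = 4:59 PM + 9:00 = 1:59 AM on Sep 18.

1:59 AM on September 18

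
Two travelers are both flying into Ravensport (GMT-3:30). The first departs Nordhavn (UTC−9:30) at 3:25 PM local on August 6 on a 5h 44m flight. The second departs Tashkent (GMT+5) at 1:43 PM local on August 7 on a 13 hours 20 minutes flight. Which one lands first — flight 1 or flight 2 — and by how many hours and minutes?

the first, by 15 hours 24 minutes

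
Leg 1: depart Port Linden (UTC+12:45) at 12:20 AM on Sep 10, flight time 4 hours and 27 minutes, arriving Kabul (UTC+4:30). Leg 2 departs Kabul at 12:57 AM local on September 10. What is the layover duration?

4 hours 25 minutes

Convert departure to UTC: 12:20 AM − 12:45 = 11:35 AM UTC on Sep 9.
Add 4 hours and 27 minutes flight time → 4:02 PM UTC.
Kabul is UTC+4:30, so local arrival = 4:02 PM + 4:30 = 8:32 PM on Sep 9.
Layover = 12:57 AM − 8:32 PM (+1 day) = 4 hours 25 minutes.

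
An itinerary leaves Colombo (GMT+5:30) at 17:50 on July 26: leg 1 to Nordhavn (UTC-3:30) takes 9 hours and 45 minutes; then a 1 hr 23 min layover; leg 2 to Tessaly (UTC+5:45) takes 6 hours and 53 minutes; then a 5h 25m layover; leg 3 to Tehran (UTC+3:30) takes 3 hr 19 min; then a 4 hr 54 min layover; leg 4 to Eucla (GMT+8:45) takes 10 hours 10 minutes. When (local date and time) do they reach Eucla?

Convert departure to UTC: 17:50 − 5:30 = 12:20 UTC on Jul 26.
Add 9 hours 45 minutes leg 1 → 22:05 UTC.
Add 1 hour and 23 minutes layover in Nordhavn → 23:28 UTC.
Add 6 hours and 53 minutes leg 2 → 06:21 UTC (Jul 27).
Add 5 hours and 25 minutes layover in Tessaly → 11:46 UTC.
Add 3 hours 19 minutes leg 3 → 15:05 UTC.
Add 4 hours and 54 minutes layover in Tehran → 19:59 UTC.
Add 10 hours and 10 minutes leg 4 → 06:09 UTC (Jul 28).
Eucla is UTC+8:45, so local arrival = 06:09 + 8:45 = 14:54 on Jul 28.

14:54 on July 28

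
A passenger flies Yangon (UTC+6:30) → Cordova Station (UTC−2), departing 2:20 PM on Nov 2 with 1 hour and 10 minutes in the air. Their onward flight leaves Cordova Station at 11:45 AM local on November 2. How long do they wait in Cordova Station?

Convert departure to UTC: 2:20 PM − 6:30 = 7:50 AM UTC on Nov 2.
Add 1 hour 10 minutes flight time → 9:00 AM UTC.
Cordova Station is UTC−2:00, so local arrival = 9:00 AM − 2:00 = 7:00 AM on Nov 2.
Layover = 11:45 AM − 7:00 AM = 4 hours 45 minutes.

4 hours 45 minutes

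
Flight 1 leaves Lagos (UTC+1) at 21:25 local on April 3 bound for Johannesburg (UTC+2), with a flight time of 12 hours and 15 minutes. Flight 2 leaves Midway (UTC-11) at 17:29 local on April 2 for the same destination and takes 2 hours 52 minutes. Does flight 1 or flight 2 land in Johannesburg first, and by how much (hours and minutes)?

the second, by 25 hours 19 minutes

Flight 1 in UTC: 21:25 − 1:00 = 20:25 on Apr 3.
+12 hours and 15 minutes → arrive 08:40 UTC on Apr 4.
Flight 2 in UTC: 17:29 + 11:00 = 04:29 on Apr 3.
+2 hours and 52 minutes → arrive 07:21 UTC on Apr 3.
Flight 2 lands earlier by 25 hours 19 minutes.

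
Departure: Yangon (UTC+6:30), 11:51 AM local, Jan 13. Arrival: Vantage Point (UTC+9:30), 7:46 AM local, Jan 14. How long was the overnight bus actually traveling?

16 hours 55 minutes

Departure in UTC: 11:51 AM − 6:30 = 5:21 AM on Jan 13.
Arrival in UTC: 7:46 AM − 9:30 = 10:16 PM on Jan 13.
Elapsed = 10:16 PM − 5:21 AM = 16 hours 55 minutes.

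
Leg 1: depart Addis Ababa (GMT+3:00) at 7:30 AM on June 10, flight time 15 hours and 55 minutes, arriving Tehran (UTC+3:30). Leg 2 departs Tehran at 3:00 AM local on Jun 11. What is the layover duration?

3 hours 5 minutes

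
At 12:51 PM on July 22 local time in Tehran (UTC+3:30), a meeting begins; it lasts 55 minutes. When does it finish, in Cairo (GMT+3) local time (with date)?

1:16 PM on Jul 22

Convert start to UTC: 12:51 PM − 3:30 = 9:21 AM UTC on Jul 22.
Add 55 minutes duration → 10:16 AM UTC.
Cairo is UTC+3:00, so local end time = 10:16 AM + 3:00 = 1:16 PM on Jul 22.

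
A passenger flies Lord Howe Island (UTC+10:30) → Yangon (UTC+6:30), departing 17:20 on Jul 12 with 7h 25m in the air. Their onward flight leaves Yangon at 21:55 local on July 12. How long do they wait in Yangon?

1 hour 10 minutes

Convert departure to UTC: 17:20 − 10:30 = 06:50 UTC on Jul 12.
Add 7 hours and 25 minutes flight time → 14:15 UTC.
Yangon is UTC+6:30, so local arrival = 14:15 + 6:30 = 20:45 on Jul 12.
Layover = 21:55 − 20:45 = 1 hour 10 minutes.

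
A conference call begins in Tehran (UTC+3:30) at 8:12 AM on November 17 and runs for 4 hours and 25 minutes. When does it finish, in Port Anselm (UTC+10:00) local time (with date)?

7:07 PM on November 17

Convert start to UTC: 8:12 AM − 3:30 = 4:42 AM UTC on Nov 17.
Add 4 hours and 25 minutes duration → 9:07 AM UTC.
Port Anselm is UTC+10:00, so local end time = 9:07 AM + 10:00 = 7:07 PM on Nov 17.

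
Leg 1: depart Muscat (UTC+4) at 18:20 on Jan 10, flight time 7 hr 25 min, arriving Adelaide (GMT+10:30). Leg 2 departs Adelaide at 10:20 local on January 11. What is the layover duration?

Convert departure to UTC: 18:20 − 4:00 = 14:20 UTC on Jan 10.
Add 7 hours 25 minutes flight time → 21:45 UTC.
Adelaide is UTC+10:30, so local arrival = 21:45 + 10:30 = 08:15 on Jan 11.
Layover = 10:20 − 08:15 = 2 hours 5 minutes.

2 hours 5 minutes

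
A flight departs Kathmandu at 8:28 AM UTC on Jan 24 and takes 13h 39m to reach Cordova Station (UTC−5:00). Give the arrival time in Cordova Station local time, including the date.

5:07 PM on Jan 24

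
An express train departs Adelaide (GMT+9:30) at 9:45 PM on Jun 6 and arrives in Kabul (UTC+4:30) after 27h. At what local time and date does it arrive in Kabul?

Kabul is 5:00 behind Adelaide.
After 27 hours it is 12:45 AM (Jun 8) in Adelaide.
Shift by the zone difference: 12:45 AM − 5:00 = 7:45 PM on Jun 7 in Kabul.

7:45 PM on June 7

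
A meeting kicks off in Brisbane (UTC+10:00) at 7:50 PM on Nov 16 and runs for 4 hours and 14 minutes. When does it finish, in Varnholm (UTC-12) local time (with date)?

2:04 AM on November 16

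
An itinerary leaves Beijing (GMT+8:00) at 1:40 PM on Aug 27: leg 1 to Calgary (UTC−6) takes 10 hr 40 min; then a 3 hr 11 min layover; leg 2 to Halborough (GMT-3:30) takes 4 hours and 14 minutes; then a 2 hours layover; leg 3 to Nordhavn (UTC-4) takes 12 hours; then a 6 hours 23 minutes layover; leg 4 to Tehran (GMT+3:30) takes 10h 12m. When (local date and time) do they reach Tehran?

9:50 AM on August 29

Convert departure to UTC: 1:40 PM − 8:00 = 5:40 AM UTC on Aug 27.
Add 10 hours and 40 minutes leg 1 → 4:20 PM UTC.
Add 3 hours 11 minutes layover in Calgary → 7:31 PM UTC.
Add 4 hours 14 minutes leg 2 → 11:45 PM UTC.
Add 2 hours layover in Halborough → 1:45 AM UTC (Aug 28).
Add 12 hours leg 3 → 1:45 PM UTC.
Add 6 hours 23 minutes layover in Nordhavn → 8:08 PM UTC.
Add 10 hours 12 minutes leg 4 → 6:20 AM UTC (Aug 29).
Tehran is UTC+3:30, so local arrival = 6:20 AM + 3:30 = 9:50 AM on Aug 29.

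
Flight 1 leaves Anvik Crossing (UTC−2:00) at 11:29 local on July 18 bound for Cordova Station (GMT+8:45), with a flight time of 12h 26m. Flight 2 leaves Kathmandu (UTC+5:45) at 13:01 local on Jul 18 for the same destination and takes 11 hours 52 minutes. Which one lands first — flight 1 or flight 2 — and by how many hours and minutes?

the second, by 6 hours 47 minutes

Flight 1 in UTC: 11:29 + 2:00 = 13:29 on Jul 18.
+12 hours 26 minutes → arrive 01:55 UTC on Jul 19.
Flight 2 in UTC: 13:01 − 5:45 = 07:16 on Jul 18.
+11 hours and 52 minutes → arrive 19:08 UTC on Jul 18.
Flight 2 lands earlier by 6 hours 47 minutes.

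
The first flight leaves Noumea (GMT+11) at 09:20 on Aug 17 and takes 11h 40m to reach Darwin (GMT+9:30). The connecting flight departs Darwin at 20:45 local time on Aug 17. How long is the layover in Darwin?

Convert departure to UTC: 09:20 − 11:00 = 22:20 UTC on Aug 16.
Add 11 hours 40 minutes flight time → 10:00 UTC (Aug 17).
Darwin is UTC+9:30, so local arrival = 10:00 + 9:30 = 19:30 on Aug 17.
Layover = 20:45 − 19:30 = 1 hour 15 minutes.

1 hour 15 minutes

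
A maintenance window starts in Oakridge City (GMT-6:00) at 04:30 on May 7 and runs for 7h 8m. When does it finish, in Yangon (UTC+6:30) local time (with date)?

Convert start to UTC: 04:30 + 6:00 = 10:30 UTC on May 7.
Add 7 hours and 8 minutes duration → 17:38 UTC.
Yangon is UTC+6:30, so local end time = 17:38 + 6:30 = 00:08 on May 8.

00:08 on May 8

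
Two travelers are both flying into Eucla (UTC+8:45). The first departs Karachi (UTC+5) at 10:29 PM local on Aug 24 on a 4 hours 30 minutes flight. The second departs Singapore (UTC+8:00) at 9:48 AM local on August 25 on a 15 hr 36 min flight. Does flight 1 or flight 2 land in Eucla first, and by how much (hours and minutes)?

the first, by 19 hours 25 minutes

Flight 1 in UTC: 10:29 PM − 5:00 = 5:29 PM on Aug 24.
+4 hours and 30 minutes → arrive 9:59 PM UTC on Aug 24.
Flight 2 in UTC: 9:48 AM − 8:00 = 1:48 AM on Aug 25.
+15 hours 36 minutes → arrive 5:24 PM UTC on Aug 25.
Flight 1 lands earlier by 19 hours 25 minutes.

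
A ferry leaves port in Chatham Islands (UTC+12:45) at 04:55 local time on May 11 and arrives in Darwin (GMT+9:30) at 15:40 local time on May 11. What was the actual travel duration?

Departure in UTC: 04:55 − 12:45 = 16:10 on May 10.
Arrival in UTC: 15:40 − 9:30 = 06:10 on May 11.
Elapsed = 06:10 − 16:10 (+1 day) = 14 hours.

14 hours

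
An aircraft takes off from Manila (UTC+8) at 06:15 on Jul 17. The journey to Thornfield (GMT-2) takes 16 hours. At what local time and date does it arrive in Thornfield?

Thornfield is 10:00 behind Manila.
After 16 hours it is 22:15 in Manila.
Shift by the zone difference: 22:15 − 10:00 = 12:15 on Jul 17 in Thornfield.

12:15 on July 17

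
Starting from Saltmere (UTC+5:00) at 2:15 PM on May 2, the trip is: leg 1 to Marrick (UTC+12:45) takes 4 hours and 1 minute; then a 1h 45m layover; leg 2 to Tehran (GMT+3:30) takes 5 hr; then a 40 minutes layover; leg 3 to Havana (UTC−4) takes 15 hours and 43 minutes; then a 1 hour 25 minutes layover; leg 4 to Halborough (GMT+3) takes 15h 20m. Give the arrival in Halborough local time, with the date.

Convert departure to UTC: 2:15 PM − 5:00 = 9:15 AM UTC on May 2.
Add 4 hours and 1 minute leg 1 → 1:16 PM UTC.
Add 1 hour 45 minutes layover in Marrick → 3:01 PM UTC.
Add 5 hours leg 2 → 8:01 PM UTC.
Add 40 minutes layover in Tehran → 8:41 PM UTC.
Add 15 hours 43 minutes leg 3 → 12:24 PM UTC (May 3).
Add 1 hour and 25 minutes layover in Havana → 1:49 PM UTC.
Add 15 hours 20 minutes leg 4 → 5:09 AM UTC (May 4).
Halborough is UTC+3:00, so local arrival = 5:09 AM + 3:00 = 8:09 AM on May 4.

8:09 AM on May 4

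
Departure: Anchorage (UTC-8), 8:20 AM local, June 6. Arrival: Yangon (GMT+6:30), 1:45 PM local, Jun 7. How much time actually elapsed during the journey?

14 hours 55 minutes

Yangon is 14:30 ahead of Anchorage.
Clock-face elapsed time (ignoring zones) is 29 hours 25 minutes.
Actual elapsed = 29 hours 25 minutes − 14:30 = 14 hours 55 minutes.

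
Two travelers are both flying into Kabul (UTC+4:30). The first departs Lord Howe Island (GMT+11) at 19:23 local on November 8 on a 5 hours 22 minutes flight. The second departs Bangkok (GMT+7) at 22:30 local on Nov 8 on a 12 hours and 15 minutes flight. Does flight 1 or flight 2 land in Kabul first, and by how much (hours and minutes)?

Flight 1 in UTC: 19:23 − 11:00 = 08:23 on Nov 8.
+5 hours and 22 minutes → arrive 13:45 UTC on Nov 8.
Flight 2 in UTC: 22:30 − 7:00 = 15:30 on Nov 8.
+12 hours 15 minutes → arrive 03:45 UTC on Nov 9.
Flight 1 lands earlier by 14 hours.

the first, by 14 hours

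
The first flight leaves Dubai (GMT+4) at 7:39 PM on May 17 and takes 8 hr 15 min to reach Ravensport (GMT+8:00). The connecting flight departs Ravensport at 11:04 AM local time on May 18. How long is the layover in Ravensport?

3 hours 10 minutes

Convert departure to UTC: 7:39 PM − 4:00 = 3:39 PM UTC on May 17.
Add 8 hours and 15 minutes flight time → 11:54 PM UTC.
Ravensport is UTC+8:00, so local arrival = 11:54 PM + 8:00 = 7:54 AM on May 18.
Layover = 11:04 AM − 7:54 AM = 3 hours 10 minutes.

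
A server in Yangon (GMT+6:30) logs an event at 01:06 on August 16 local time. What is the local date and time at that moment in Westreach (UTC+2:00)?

20:36 on August 15

In UTC: 01:06 − 6:30 = 18:36 on Aug 15.
Westreach is UTC+2:00: 18:36 + 2:00 = 20:36 on Aug 15.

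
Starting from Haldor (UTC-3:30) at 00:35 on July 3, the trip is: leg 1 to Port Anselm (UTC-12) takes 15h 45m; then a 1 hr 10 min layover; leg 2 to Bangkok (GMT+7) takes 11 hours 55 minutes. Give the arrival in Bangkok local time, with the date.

15:55 on Jul 4

Convert departure to UTC: 00:35 + 3:30 = 04:05 UTC on Jul 3.
Add 15 hours and 45 minutes leg 1 → 19:50 UTC.
Add 1 hour 10 minutes layover in Port Anselm → 21:00 UTC.
Add 11 hours 55 minutes leg 2 → 08:55 UTC (Jul 4).
Bangkok is UTC+7:00, so local arrival = 08:55 + 7:00 = 15:55 on Jul 4.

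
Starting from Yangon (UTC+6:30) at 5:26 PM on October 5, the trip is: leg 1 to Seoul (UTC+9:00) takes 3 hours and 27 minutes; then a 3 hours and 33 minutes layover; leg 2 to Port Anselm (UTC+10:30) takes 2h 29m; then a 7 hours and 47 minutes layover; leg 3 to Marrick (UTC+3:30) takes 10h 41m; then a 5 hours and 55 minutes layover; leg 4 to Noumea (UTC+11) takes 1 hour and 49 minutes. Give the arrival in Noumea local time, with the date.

9:37 AM on Oct 7

Convert departure to UTC: 5:26 PM − 6:30 = 10:56 AM UTC on Oct 5.
Add 3 hours and 27 minutes leg 1 → 2:23 PM UTC.
Add 3 hours and 33 minutes layover in Seoul → 5:56 PM UTC.
Add 2 hours and 29 minutes leg 2 → 8:25 PM UTC.
Add 7 hours and 47 minutes layover in Port Anselm → 4:12 AM UTC (Oct 6).
Add 10 hours and 41 minutes leg 3 → 2:53 PM UTC.
Add 5 hours and 55 minutes layover in Marrick → 8:48 PM UTC.
Add 1 hour and 49 minutes leg 4 → 10:37 PM UTC.
Noumea is UTC+11:00, so local arrival = 10:37 PM + 11:00 = 9:37 AM on Oct 7.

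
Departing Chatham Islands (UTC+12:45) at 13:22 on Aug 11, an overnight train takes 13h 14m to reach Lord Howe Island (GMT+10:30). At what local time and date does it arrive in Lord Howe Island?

Lord Howe Island is 2:15 behind Chatham Islands.
After 13 hours and 14 minutes it is 02:36 (Aug 12) in Chatham Islands.
Shift by the zone difference: 02:36 − 2:15 = 00:21 on Aug 12 in Lord Howe Island.

00:21 on August 12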